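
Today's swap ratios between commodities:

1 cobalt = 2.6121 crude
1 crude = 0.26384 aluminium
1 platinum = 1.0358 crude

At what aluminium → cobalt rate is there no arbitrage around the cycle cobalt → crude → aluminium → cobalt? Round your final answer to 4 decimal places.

1.4510

Known legs of the cycle: 2.6121 × 0.26384 = 0.689176464
For no arbitrage the full-cycle product must be 1, so the missing rate is 1 / 0.689176464 ≈ 1.451007.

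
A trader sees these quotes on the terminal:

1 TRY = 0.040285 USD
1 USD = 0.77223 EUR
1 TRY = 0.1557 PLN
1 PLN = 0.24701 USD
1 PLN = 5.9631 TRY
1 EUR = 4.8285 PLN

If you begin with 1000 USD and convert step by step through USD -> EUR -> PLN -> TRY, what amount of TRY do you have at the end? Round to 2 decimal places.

1000 USD × 0.77223 = 772.23 EUR
772.23 EUR × 4.8285 = 3728.712555 PLN
3728.712555 PLN × 5.9631 = 22234.6858367205 TRY

22234.69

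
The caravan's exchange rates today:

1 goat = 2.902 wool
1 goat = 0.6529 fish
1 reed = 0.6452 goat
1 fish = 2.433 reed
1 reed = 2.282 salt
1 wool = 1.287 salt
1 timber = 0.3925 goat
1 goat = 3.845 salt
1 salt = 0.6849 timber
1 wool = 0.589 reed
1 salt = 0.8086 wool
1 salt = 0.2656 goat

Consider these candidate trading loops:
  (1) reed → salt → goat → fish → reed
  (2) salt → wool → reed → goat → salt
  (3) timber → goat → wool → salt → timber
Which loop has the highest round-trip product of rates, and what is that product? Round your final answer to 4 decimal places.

1.1815

(1) 2.282 × 0.2656 × 0.6529 × 2.433 = 0.96279
(2) 0.8086 × 0.589 × 0.6452 × 3.845 = 1.18152
(3) 0.3925 × 2.902 × 1.287 × 0.6849 = 1.00402
Highest is cycle (2) at 1.1815 (>1, arbitrage).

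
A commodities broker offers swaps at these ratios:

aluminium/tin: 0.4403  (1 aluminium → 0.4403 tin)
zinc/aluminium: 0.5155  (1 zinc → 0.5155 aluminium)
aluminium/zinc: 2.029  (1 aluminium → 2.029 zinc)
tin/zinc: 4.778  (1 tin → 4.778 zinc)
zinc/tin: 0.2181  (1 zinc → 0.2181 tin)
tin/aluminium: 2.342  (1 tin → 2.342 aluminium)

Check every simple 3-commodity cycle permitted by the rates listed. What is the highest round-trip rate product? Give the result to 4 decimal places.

1.0845

aluminium→tin→zinc→aluminium: 0.4403 × 4.778 × 0.5155 = 1.08448
aluminium→zinc→tin→aluminium: 2.029 × 0.2181 × 2.342 = 1.03639
Maximum is aluminium→tin→zinc→aluminium at 1.0845; arbitrage exists.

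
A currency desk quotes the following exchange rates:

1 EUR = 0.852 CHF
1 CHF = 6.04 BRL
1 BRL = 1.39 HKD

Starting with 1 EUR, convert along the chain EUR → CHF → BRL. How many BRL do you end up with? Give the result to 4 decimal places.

5.1461

1 EUR × 0.852 = 0.852 CHF
0.852 CHF × 6.04 = 5.14608 BRL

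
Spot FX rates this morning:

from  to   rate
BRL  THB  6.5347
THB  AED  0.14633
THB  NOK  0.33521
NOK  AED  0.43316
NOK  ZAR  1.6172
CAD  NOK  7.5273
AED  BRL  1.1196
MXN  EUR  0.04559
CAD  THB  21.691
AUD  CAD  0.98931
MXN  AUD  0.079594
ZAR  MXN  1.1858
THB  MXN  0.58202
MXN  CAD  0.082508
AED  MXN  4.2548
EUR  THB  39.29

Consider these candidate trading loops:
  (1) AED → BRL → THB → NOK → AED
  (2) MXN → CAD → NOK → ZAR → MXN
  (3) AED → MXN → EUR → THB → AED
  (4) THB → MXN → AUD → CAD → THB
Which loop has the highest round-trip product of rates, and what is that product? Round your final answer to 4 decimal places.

1.1910

(1) 1.1196 × 6.5347 × 0.33521 × 0.43316 = 1.06232
(2) 0.082508 × 7.5273 × 1.6172 × 1.1858 = 1.19100
(3) 4.2548 × 0.04559 × 39.29 × 0.14633 = 1.11523
(4) 0.58202 × 0.079594 × 0.98931 × 21.691 = 0.99410
Highest is cycle (2) at 1.1910 (>1, arbitrage).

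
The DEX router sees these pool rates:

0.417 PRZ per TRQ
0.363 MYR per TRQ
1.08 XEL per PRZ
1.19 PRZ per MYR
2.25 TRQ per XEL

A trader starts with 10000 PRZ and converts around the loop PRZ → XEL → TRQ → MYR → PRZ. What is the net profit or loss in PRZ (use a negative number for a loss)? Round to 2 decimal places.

10000 PRZ × 1.08 = 10800 XEL
10800 XEL × 2.25 = 24300 TRQ
24300 TRQ × 0.363 = 8820.9 MYR
8820.9 MYR × 1.19 = 10496.871 PRZ
Net change: 10496.871 − 10000 = 496.871 PRZ

496.87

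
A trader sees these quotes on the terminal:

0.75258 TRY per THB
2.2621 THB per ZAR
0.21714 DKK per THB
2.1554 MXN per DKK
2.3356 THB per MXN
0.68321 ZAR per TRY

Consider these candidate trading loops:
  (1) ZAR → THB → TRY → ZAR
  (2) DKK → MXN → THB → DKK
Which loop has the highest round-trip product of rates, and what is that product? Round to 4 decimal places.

1.1631

(1) 2.2621 × 0.75258 × 0.68321 = 1.16310
(2) 2.1554 × 2.3356 × 0.21714 = 1.09312
Highest is cycle (1) at 1.1631 (>1, arbitrage).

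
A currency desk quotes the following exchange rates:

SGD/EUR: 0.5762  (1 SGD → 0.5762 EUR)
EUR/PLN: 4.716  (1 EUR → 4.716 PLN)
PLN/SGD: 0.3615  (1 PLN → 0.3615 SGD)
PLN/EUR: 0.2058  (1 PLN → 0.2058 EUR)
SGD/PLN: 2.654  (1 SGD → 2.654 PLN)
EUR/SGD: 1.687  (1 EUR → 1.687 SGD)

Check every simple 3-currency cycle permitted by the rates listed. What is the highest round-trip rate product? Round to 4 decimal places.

PLN→SGD→EUR→PLN: 0.3615 × 0.5762 × 4.716 = 0.98233
PLN→EUR→SGD→PLN: 0.2058 × 1.687 × 2.654 = 0.92143
Maximum is PLN→SGD→EUR→PLN at 0.9823; no arbitrage — every cycle loses value.

0.9823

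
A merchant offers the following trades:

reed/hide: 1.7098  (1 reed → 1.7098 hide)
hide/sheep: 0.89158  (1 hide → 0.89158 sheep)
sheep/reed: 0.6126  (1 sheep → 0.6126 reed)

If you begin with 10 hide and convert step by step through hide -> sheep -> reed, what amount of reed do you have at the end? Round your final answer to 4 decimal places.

5.4618

10 hide × 0.89158 = 8.9158 sheep
8.9158 sheep × 0.6126 = 5.46181908 reed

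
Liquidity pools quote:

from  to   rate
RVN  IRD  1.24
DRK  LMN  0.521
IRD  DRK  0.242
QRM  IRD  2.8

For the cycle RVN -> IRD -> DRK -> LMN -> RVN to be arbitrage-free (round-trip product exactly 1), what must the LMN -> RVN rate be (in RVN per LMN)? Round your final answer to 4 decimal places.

6.3962

Known legs of the cycle: 1.24 × 0.242 × 0.521 = 0.15634168
For no arbitrage the full-cycle product must be 1, so the missing rate is 1 / 0.15634168 ≈ 6.396247.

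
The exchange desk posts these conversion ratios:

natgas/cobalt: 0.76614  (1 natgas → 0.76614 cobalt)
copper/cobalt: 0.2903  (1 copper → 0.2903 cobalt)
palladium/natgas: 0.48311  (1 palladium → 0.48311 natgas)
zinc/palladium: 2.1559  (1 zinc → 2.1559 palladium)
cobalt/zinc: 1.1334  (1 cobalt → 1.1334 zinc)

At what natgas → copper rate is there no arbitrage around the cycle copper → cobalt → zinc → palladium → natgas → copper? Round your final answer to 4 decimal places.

Known legs of the cycle: 0.2903 × 1.1334 × 2.1559 × 0.48311 = 0.34269272410981098
For no arbitrage the full-cycle product must be 1, so the missing rate is 1 / 0.34269272410981098 ≈ 2.918066.

2.9181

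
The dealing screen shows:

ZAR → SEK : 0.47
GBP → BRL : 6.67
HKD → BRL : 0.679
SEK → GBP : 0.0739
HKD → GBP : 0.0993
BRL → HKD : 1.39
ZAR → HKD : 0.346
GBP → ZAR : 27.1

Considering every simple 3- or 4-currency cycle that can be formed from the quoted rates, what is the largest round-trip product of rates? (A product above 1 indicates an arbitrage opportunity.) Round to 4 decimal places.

0.9413

GBP→ZAR→SEK→GBP: 27.1 × 0.47 × 0.0739 = 0.94126
HKD→GBP→ZAR→HKD: 0.0993 × 27.1 × 0.346 = 0.93110
HKD→GBP→BRL→HKD: 0.0993 × 6.67 × 1.39 = 0.92064
Maximum is GBP→ZAR→SEK→GBP at 0.9413; no arbitrage — every cycle loses value.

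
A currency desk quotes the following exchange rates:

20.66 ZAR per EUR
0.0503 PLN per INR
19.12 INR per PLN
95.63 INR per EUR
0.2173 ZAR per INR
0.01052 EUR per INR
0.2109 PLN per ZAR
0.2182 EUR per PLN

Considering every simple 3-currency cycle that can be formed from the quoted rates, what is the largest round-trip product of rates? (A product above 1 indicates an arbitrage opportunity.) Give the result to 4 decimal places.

1.0496

EUR→INR→PLN→EUR: 95.63 × 0.0503 × 0.2182 = 1.04958
EUR→ZAR→PLN→EUR: 20.66 × 0.2109 × 0.2182 = 0.95074
PLN→INR→ZAR→PLN: 19.12 × 0.2173 × 0.2109 = 0.87624
Maximum is EUR→INR→PLN→EUR at 1.0496; arbitrage exists.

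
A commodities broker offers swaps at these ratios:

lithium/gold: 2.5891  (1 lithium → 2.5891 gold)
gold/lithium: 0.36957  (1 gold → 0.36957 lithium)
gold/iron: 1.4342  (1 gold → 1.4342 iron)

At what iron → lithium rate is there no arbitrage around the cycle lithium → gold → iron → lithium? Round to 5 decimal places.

0.26930

Known legs of the cycle: 2.5891 × 1.4342 = 3.71328722
For no arbitrage the full-cycle product must be 1, so the missing rate is 1 / 3.71328722 ≈ 0.2693032.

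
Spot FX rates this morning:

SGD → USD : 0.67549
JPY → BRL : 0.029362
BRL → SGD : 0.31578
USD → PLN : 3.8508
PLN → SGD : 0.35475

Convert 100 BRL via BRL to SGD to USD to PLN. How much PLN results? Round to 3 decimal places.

100 BRL × 0.31578 = 31.578 SGD
31.578 SGD × 0.67549 = 21.33062322 USD
21.33062322 USD × 3.8508 = 82.139963895576 PLN

82.140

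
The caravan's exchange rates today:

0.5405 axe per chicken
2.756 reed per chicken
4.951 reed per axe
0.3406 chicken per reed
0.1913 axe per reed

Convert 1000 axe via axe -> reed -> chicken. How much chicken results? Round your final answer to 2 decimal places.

1686.31

1000 axe × 4.951 = 4951 reed
4951 reed × 0.3406 = 1686.3106 chicken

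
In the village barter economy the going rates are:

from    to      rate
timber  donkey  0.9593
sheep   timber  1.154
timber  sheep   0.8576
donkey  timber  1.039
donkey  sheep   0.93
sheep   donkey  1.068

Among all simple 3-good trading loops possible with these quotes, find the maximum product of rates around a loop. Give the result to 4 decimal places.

donkey→sheep→timber→donkey: 0.93 × 1.154 × 0.9593 = 1.02954
donkey→timber→sheep→donkey: 1.039 × 0.8576 × 1.068 = 0.95164
Maximum is donkey→sheep→timber→donkey at 1.0295; arbitrage exists.

1.0295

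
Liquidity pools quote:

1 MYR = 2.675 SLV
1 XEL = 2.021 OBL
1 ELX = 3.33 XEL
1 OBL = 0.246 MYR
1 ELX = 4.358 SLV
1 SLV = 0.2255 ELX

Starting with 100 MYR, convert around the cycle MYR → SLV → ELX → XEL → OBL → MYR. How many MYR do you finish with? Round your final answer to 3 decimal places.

99.866

100 MYR × 2.675 = 267.5 SLV
267.5 SLV × 0.2255 = 60.32125 ELX
60.32125 ELX × 3.33 = 200.8697625 XEL
200.8697625 XEL × 2.021 = 405.9577900125 OBL
405.9577900125 OBL × 0.246 = 99.865616343075 MYR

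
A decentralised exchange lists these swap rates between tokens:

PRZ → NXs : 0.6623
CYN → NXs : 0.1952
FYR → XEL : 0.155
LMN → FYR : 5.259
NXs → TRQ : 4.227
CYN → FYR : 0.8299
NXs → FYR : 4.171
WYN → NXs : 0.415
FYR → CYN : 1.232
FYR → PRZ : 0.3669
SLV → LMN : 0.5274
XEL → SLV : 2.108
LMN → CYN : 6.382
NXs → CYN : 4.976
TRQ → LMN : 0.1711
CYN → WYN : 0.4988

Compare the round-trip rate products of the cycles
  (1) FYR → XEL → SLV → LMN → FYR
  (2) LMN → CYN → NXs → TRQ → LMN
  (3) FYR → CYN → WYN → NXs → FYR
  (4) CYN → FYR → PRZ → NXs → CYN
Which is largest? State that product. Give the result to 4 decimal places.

(1) 0.155 × 2.108 × 0.5274 × 5.259 = 0.90624
(2) 6.382 × 0.1952 × 4.227 × 0.1711 = 0.90099
(3) 1.232 × 0.4988 × 0.415 × 4.171 = 1.06372
(4) 0.8299 × 0.3669 × 0.6623 × 4.976 = 1.00348
Highest is cycle (3) at 1.0637 (>1, arbitrage).

1.0637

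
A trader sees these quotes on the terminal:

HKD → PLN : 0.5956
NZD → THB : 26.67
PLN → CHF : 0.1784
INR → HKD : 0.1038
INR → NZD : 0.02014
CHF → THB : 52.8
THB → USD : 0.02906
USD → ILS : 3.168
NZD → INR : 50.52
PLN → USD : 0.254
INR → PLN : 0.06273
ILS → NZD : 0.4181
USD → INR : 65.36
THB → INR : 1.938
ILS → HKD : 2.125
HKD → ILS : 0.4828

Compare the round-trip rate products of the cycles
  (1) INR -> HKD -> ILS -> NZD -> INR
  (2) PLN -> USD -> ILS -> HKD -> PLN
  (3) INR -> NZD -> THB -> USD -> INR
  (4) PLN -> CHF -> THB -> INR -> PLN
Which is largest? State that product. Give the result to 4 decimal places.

(1) 0.1038 × 0.4828 × 0.4181 × 50.52 = 1.05854
(2) 0.254 × 3.168 × 2.125 × 0.5956 = 1.01843
(3) 0.02014 × 26.67 × 0.02906 × 65.36 = 1.02021
(4) 0.1784 × 52.8 × 1.938 × 0.06273 = 1.14514
Highest is cycle (4) at 1.1451 (>1, arbitrage).

1.1451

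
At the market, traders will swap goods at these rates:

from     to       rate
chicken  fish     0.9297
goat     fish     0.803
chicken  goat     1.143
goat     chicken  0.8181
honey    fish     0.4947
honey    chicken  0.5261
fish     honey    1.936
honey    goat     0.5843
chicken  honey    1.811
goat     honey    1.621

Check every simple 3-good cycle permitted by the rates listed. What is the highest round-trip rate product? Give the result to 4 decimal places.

chicken→goat→honey→chicken: 1.143 × 1.621 × 0.5261 = 0.97476
chicken→fish→honey→chicken: 0.9297 × 1.936 × 0.5261 = 0.94693
goat→fish→honey→goat: 0.803 × 1.936 × 0.5843 = 0.90836
chicken→honey→goat→chicken: 1.811 × 0.5843 × 0.8181 = 0.86569
Maximum is chicken→goat→honey→chicken at 0.9748; no arbitrage — every cycle loses value.

0.9748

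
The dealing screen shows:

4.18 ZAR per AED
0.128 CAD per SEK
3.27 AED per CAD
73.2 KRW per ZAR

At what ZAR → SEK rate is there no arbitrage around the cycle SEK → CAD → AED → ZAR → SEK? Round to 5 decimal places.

Known legs of the cycle: 0.128 × 3.27 × 4.18 = 1.7495808
For no arbitrage the full-cycle product must be 1, so the missing rate is 1 / 1.7495808 ≈ 0.5715655.

0.57157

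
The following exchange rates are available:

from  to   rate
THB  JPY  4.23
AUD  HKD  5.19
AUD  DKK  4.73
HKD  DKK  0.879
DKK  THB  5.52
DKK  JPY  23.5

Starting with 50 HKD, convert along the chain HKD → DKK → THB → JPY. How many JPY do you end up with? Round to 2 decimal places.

1026.21

50 HKD × 0.879 = 43.95 DKK
43.95 DKK × 5.52 = 242.604 THB
242.604 THB × 4.23 = 1026.21492 JPY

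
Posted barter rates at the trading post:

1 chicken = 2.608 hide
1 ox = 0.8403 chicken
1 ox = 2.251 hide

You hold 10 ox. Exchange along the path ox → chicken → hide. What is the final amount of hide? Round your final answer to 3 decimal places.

21.915

10 ox × 0.8403 = 8.403 chicken
8.403 chicken × 2.608 = 21.915024 hide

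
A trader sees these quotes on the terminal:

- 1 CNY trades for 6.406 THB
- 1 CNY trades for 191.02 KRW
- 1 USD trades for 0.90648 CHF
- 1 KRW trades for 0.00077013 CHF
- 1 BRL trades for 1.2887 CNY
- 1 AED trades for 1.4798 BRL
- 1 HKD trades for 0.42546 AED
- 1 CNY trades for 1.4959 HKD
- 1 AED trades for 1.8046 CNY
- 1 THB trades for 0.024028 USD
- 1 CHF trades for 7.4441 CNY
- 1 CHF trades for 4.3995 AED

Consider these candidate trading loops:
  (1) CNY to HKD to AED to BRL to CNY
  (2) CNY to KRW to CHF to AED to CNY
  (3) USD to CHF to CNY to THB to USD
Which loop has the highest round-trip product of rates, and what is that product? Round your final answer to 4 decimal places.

1.2137

(1) 1.4959 × 0.42546 × 1.4798 × 1.2887 = 1.21371
(2) 191.02 × 0.00077013 × 4.3995 × 1.8046 = 1.16796
(3) 0.90648 × 7.4441 × 6.406 × 0.024028 = 1.03866
Highest is cycle (1) at 1.2137 (>1, arbitrage).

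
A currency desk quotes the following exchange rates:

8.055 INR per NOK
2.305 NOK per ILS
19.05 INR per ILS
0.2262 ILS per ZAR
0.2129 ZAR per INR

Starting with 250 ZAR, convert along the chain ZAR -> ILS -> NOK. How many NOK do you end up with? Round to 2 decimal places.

130.35

250 ZAR × 0.2262 = 56.55 ILS
56.55 ILS × 2.305 = 130.34775 NOK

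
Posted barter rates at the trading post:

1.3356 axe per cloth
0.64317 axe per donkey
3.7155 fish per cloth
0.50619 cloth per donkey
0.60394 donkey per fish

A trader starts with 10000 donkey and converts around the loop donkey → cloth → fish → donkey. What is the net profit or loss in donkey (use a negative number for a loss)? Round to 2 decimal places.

10000 donkey × 0.50619 = 5061.9 cloth
5061.9 cloth × 3.7155 = 18807.48945 fish
18807.48945 fish × 0.60394 = 11358.595178433 donkey
Net change: 11358.595178433 − 10000 = 1358.595178433 donkey

1358.60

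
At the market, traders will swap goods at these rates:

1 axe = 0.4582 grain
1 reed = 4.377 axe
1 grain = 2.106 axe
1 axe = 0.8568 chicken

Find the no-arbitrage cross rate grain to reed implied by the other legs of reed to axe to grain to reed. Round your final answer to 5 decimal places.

Known legs of the cycle: 4.377 × 0.4582 = 2.0055414
For no arbitrage the full-cycle product must be 1, so the missing rate is 1 / 2.0055414 ≈ 0.4986185.

0.49862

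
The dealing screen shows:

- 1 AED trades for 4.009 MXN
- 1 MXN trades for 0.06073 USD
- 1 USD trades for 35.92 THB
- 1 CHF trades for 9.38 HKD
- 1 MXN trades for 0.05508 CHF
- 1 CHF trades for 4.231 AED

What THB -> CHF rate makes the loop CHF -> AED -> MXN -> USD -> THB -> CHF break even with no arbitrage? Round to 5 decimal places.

Known legs of the cycle: 4.231 × 4.009 × 0.06073 × 35.92 = 37.0014455115064
For no arbitrage the full-cycle product must be 1, so the missing rate is 1 / 37.0014455115064 ≈ 0.0270260.

0.02703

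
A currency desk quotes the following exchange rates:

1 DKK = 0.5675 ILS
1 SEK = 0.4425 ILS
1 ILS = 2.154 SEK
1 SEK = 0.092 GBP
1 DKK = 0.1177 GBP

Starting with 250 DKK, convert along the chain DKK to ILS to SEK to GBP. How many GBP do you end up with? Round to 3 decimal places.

250 DKK × 0.5675 = 141.875 ILS
141.875 ILS × 2.154 = 305.59875 SEK
305.59875 SEK × 0.092 = 28.115085 GBP

28.115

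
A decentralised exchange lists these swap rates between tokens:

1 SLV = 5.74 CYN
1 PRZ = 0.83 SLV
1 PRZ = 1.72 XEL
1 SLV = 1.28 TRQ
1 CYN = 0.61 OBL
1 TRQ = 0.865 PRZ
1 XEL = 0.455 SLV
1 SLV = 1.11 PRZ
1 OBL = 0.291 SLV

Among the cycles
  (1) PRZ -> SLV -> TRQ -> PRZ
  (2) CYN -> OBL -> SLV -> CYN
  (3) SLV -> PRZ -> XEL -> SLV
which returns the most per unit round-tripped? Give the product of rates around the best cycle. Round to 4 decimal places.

1.0189

(1) 0.83 × 1.28 × 0.865 = 0.91898
(2) 0.61 × 0.291 × 5.74 = 1.01891
(3) 1.11 × 1.72 × 0.455 = 0.86869
Highest is cycle (2) at 1.0189 (>1, arbitrage).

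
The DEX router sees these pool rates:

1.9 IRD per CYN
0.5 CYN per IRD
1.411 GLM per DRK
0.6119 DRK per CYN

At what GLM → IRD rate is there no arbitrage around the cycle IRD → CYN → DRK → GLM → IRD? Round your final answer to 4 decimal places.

2.3164

Known legs of the cycle: 0.5 × 0.6119 × 1.411 = 0.43169545
For no arbitrage the full-cycle product must be 1, so the missing rate is 1 / 0.43169545 ≈ 2.316448.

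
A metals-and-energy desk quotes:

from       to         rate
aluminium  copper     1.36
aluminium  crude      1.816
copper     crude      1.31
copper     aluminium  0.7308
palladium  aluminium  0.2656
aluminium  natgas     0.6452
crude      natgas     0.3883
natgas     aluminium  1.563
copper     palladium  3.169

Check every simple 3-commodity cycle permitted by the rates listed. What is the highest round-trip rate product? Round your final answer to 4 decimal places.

aluminium→copper→palladium→aluminium: 1.36 × 3.169 × 0.2656 = 1.14469
aluminium→crude→natgas→aluminium: 1.816 × 0.3883 × 1.563 = 1.10215
Maximum is aluminium→copper→palladium→aluminium at 1.1447; arbitrage exists.

1.1447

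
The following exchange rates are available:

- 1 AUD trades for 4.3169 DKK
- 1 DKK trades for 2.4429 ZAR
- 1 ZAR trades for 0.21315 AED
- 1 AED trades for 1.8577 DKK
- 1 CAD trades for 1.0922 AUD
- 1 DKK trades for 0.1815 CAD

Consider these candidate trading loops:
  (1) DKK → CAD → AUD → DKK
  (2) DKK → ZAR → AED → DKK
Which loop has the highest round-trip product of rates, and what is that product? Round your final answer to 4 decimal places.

0.9673

(1) 0.1815 × 1.0922 × 4.3169 = 0.85576
(2) 2.4429 × 0.21315 × 1.8577 = 0.96731
Highest is cycle (2) at 0.9673 (≤1, no arbitrage).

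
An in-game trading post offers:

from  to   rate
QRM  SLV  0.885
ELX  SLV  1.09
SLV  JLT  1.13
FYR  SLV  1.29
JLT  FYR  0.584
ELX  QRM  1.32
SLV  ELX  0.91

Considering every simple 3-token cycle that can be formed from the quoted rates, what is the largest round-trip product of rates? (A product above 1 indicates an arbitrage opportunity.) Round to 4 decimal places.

SLV→ELX→QRM→SLV: 0.91 × 1.32 × 0.885 = 1.06306
FYR→SLV→JLT→FYR: 1.29 × 1.13 × 0.584 = 0.85130
Maximum is SLV→ELX→QRM→SLV at 1.0631; arbitrage exists.

1.0631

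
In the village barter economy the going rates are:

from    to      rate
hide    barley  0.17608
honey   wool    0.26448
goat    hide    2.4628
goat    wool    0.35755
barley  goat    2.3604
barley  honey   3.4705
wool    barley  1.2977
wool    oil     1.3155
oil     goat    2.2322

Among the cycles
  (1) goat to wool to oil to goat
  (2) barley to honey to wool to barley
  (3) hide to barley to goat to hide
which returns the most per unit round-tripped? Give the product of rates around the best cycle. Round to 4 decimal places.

(1) 0.35755 × 1.3155 × 2.2322 = 1.04993
(2) 3.4705 × 0.26448 × 1.2977 = 1.19113
(3) 0.17608 × 2.3604 × 2.4628 = 1.02359
Highest is cycle (2) at 1.1911 (>1, arbitrage).

1.1911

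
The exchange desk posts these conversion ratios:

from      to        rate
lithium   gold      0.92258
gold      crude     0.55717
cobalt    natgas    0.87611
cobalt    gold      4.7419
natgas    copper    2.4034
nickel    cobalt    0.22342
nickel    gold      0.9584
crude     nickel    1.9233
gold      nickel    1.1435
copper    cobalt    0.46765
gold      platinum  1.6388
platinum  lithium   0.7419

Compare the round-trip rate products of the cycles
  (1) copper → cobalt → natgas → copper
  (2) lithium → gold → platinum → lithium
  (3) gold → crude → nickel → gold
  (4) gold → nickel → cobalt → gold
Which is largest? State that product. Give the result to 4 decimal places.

(1) 0.46765 × 0.87611 × 2.4034 = 0.98470
(2) 0.92258 × 1.6388 × 0.7419 = 1.12170
(3) 0.55717 × 1.9233 × 0.9584 = 1.02703
(4) 1.1435 × 0.22342 × 4.7419 = 1.21146
Highest is cycle (4) at 1.2115 (>1, arbitrage).

1.2115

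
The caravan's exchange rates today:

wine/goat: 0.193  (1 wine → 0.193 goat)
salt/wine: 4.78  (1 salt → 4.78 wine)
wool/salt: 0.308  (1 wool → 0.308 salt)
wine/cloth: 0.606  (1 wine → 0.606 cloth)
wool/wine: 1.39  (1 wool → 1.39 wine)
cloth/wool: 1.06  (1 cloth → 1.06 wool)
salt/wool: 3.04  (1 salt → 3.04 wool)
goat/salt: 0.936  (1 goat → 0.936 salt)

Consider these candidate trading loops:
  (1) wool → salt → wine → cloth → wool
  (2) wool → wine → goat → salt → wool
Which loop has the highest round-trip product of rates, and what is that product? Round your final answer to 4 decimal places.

(1) 0.308 × 4.78 × 0.606 × 1.06 = 0.94571
(2) 1.39 × 0.193 × 0.936 × 3.04 = 0.76335
Highest is cycle (1) at 0.9457 (≤1, no arbitrage).

0.9457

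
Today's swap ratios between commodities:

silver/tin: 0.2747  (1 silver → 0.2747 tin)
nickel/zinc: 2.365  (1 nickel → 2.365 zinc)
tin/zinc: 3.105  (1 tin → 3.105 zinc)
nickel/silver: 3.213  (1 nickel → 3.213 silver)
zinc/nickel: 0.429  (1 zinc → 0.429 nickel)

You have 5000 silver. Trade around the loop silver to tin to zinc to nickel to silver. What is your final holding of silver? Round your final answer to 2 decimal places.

5000 silver × 0.2747 = 1373.5 tin
1373.5 tin × 3.105 = 4264.7175 zinc
4264.7175 zinc × 0.429 = 1829.5638075 nickel
1829.5638075 nickel × 3.213 = 5878.3885134975 silver

5878.39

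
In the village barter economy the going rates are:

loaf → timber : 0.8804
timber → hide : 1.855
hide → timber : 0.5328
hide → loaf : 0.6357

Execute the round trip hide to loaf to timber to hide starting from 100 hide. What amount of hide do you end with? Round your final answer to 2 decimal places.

103.82

100 hide × 0.6357 = 63.57 loaf
63.57 loaf × 0.8804 = 55.967028 timber
55.967028 timber × 1.855 = 103.81883694 hide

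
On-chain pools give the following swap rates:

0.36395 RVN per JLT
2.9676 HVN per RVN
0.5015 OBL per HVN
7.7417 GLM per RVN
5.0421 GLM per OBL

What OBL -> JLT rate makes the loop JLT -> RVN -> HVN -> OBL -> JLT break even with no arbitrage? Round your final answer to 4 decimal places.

1.8462

Known legs of the cycle: 0.36395 × 2.9676 × 0.5015 = 0.54164909703
For no arbitrage the full-cycle product must be 1, so the missing rate is 1 / 0.54164909703 ≈ 1.846214.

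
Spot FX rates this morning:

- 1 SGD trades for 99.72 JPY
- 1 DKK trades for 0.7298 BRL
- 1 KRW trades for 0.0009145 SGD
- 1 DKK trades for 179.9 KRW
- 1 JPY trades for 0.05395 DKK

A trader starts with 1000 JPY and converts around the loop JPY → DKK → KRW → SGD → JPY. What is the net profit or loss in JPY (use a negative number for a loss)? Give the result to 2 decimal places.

1000 JPY × 0.05395 = 53.95 DKK
53.95 DKK × 179.9 = 9705.605 KRW
9705.605 KRW × 0.0009145 = 8.8757757725 SGD
8.8757757725 SGD × 99.72 = 885.0923600337 JPY
Net change: 885.0923600337 − 1000 = -114.9076399663 JPY

-114.91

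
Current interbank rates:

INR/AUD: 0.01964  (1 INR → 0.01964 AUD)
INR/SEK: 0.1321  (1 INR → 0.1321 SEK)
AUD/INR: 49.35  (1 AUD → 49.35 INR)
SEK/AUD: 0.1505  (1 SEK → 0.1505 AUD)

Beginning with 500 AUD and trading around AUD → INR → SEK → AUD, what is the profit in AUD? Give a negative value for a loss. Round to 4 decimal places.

-9.4351

500 AUD × 49.35 = 24675 INR
24675 INR × 0.1321 = 3259.5675 SEK
3259.5675 SEK × 0.1505 = 490.56490875 AUD
Net change: 490.56490875 − 500 = -9.43509125 AUD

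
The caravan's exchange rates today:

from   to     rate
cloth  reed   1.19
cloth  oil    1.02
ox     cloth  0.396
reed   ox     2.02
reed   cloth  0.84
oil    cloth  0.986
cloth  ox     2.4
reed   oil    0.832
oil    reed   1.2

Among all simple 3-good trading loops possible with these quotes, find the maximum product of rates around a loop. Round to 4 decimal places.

reed→cloth→oil→reed: 0.84 × 1.02 × 1.2 = 1.02816
reed→oil→cloth→reed: 0.832 × 0.986 × 1.19 = 0.97622
reed→ox→cloth→reed: 2.02 × 0.396 × 1.19 = 0.95190
Maximum is reed→cloth→oil→reed at 1.0282; arbitrage exists.

1.0282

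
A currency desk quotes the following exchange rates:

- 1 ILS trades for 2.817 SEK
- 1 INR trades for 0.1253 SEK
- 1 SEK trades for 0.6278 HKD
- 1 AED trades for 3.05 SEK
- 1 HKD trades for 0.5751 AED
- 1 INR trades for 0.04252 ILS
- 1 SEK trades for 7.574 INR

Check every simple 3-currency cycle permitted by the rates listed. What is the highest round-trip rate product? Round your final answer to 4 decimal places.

1.1012

SEK→HKD→AED→SEK: 0.6278 × 0.5751 × 3.05 = 1.10120
SEK→INR→ILS→SEK: 7.574 × 0.04252 × 2.817 = 0.90720
Maximum is SEK→HKD→AED→SEK at 1.1012; arbitrage exists.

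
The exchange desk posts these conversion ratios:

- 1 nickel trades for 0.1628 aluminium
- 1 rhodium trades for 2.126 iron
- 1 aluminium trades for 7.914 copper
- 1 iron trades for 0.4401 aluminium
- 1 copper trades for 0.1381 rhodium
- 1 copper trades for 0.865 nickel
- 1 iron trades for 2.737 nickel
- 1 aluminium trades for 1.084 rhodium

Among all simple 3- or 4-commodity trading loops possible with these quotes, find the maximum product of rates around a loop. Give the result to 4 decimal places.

aluminium→copper→nickel→aluminium: 7.914 × 0.865 × 0.1628 = 1.11447
aluminium→rhodium→iron→nickel→aluminium: 1.084 × 2.126 × 2.737 × 0.1628 = 1.02688
aluminium→copper→rhodium→iron→aluminium: 7.914 × 0.1381 × 2.126 × 0.4401 = 1.02260
aluminium→rhodium→iron→aluminium: 1.084 × 2.126 × 0.4401 = 1.01425
Maximum is aluminium→copper→nickel→aluminium at 1.1145; arbitrage exists.

1.1145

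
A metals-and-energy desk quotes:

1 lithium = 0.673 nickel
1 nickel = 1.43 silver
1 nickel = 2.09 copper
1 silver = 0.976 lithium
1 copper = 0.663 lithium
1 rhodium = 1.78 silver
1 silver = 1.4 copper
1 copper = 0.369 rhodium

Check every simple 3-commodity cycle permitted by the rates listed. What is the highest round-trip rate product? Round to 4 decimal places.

nickel→silver→lithium→nickel: 1.43 × 0.976 × 0.673 = 0.93929
nickel→copper→lithium→nickel: 2.09 × 0.663 × 0.673 = 0.93256
rhodium→silver→copper→rhodium: 1.78 × 1.4 × 0.369 = 0.91955
Maximum is nickel→silver→lithium→nickel at 0.9393; no arbitrage — every cycle loses value.

0.9393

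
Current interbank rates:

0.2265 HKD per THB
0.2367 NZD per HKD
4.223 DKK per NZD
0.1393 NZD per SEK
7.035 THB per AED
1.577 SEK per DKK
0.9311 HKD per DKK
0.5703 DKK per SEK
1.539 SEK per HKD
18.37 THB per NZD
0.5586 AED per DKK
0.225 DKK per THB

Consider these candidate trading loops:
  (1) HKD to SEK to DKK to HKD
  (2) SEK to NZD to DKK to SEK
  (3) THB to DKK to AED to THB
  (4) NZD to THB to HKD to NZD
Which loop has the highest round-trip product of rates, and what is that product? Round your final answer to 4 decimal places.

(1) 1.539 × 0.5703 × 0.9311 = 0.81722
(2) 0.1393 × 4.223 × 1.577 = 0.92769
(3) 0.225 × 0.5586 × 7.035 = 0.88419
(4) 18.37 × 0.2265 × 0.2367 = 0.98486
Highest is cycle (4) at 0.9849 (≤1, no arbitrage).

0.9849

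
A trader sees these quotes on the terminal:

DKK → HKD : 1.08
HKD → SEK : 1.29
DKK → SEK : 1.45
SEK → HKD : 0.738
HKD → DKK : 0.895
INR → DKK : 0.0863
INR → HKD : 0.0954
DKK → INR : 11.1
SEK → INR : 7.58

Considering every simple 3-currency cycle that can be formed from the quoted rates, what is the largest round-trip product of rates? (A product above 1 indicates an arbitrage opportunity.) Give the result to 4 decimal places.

DKK→SEK→HKD→DKK: 1.45 × 0.738 × 0.895 = 0.95774
DKK→SEK→INR→DKK: 1.45 × 7.58 × 0.0863 = 0.94852
DKK→INR→HKD→DKK: 11.1 × 0.0954 × 0.895 = 0.94775
INR→HKD→SEK→INR: 0.0954 × 1.29 × 7.58 = 0.93284
Maximum is DKK→SEK→HKD→DKK at 0.9577; no arbitrage — every cycle loses value.

0.9577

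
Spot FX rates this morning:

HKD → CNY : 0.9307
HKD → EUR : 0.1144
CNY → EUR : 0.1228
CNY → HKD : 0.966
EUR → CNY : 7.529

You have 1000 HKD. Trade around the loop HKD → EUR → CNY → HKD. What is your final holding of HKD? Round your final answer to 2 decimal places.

1000 HKD × 0.1144 = 114.4 EUR
114.4 EUR × 7.529 = 861.3176 CNY
861.3176 CNY × 0.966 = 832.0328016 HKD

832.03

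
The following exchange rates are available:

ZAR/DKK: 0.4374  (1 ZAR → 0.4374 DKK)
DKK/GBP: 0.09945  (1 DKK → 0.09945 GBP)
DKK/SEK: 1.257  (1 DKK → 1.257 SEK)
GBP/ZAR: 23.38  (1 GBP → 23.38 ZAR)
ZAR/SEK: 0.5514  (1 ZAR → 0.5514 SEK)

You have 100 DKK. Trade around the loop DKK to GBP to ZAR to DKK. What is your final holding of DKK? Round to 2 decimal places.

101.70

100 DKK × 0.09945 = 9.945 GBP
9.945 GBP × 23.38 = 232.5141 ZAR
232.5141 ZAR × 0.4374 = 101.70166734 DKK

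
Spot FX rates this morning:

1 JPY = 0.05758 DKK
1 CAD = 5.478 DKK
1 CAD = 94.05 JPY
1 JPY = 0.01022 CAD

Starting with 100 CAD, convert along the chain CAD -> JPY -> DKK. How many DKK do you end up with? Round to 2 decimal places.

541.54

100 CAD × 94.05 = 9405 JPY
9405 JPY × 0.05758 = 541.5399 DKK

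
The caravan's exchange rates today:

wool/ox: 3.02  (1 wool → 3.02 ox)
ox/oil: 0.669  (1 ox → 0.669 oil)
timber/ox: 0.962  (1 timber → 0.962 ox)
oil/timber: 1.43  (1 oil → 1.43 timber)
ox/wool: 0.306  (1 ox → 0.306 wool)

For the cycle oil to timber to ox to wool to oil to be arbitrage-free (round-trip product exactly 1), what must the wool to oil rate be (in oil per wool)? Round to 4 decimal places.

2.3756

Known legs of the cycle: 1.43 × 0.962 × 0.306 = 0.42095196
For no arbitrage the full-cycle product must be 1, so the missing rate is 1 / 0.42095196 ≈ 2.375568.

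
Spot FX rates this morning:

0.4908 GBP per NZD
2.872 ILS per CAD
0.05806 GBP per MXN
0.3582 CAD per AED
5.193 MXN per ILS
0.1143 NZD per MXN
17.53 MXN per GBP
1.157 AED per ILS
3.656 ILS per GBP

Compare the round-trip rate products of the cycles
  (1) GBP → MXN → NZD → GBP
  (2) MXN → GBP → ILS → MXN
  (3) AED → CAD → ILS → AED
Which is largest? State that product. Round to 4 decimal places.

1.1903

(1) 17.53 × 0.1143 × 0.4908 = 0.98341
(2) 0.05806 × 3.656 × 5.193 = 1.10230
(3) 0.3582 × 2.872 × 1.157 = 1.19026
Highest is cycle (3) at 1.1903 (>1, arbitrage).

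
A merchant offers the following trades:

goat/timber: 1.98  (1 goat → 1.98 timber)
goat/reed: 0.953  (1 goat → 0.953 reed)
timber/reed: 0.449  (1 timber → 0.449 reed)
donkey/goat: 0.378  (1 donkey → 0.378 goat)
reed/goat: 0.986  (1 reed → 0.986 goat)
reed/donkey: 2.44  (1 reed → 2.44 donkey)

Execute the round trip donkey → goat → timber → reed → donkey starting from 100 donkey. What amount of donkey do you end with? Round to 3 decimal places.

100 donkey × 0.378 = 37.8 goat
37.8 goat × 1.98 = 74.844 timber
74.844 timber × 0.449 = 33.604956 reed
33.604956 reed × 2.44 = 81.99609264 donkey

81.996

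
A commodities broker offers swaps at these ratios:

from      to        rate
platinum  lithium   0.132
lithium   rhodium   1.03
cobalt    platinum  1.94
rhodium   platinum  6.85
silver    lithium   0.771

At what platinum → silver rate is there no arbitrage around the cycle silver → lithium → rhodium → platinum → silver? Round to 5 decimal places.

0.18383

Known legs of the cycle: 0.771 × 1.03 × 6.85 = 5.4397905
For no arbitrage the full-cycle product must be 1, so the missing rate is 1 / 5.4397905 ≈ 0.1838306.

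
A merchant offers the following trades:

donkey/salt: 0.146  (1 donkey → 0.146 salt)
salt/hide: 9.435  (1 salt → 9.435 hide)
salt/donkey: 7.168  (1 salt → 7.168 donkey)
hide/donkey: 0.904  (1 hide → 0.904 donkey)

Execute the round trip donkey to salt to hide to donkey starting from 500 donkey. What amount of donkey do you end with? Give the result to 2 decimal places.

500 donkey × 0.146 = 73 salt
73 salt × 9.435 = 688.755 hide
688.755 hide × 0.904 = 622.63452 donkey

622.63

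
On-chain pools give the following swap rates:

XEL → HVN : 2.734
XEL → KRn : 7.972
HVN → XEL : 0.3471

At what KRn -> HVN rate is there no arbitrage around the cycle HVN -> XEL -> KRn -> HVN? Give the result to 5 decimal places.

Known legs of the cycle: 0.3471 × 7.972 = 2.7670812
For no arbitrage the full-cycle product must be 1, so the missing rate is 1 / 2.7670812 ≈ 0.3613916.

0.36139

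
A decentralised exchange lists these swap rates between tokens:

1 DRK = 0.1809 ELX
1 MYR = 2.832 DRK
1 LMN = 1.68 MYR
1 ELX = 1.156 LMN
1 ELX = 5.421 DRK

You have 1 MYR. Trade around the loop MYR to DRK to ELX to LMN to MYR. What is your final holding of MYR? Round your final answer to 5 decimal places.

0.99494

1 MYR × 2.832 = 2.832 DRK
2.832 DRK × 0.1809 = 0.5123088 ELX
0.5123088 ELX × 1.156 = 0.5922289728 LMN
0.5922289728 LMN × 1.68 = 0.994944674304 MYR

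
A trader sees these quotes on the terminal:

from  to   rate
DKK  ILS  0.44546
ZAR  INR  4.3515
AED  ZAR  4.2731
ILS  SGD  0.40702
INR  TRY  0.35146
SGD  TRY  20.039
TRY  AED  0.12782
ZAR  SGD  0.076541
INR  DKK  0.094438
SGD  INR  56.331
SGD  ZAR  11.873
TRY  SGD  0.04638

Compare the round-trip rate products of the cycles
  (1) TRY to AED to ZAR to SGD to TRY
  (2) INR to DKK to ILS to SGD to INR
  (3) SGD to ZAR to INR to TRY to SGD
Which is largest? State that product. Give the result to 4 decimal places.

0.9645

(1) 0.12782 × 4.2731 × 0.076541 × 20.039 = 0.83775
(2) 0.094438 × 0.44546 × 0.40702 × 56.331 = 0.96454
(3) 11.873 × 4.3515 × 0.35146 × 0.04638 = 0.84218
Highest is cycle (2) at 0.9645 (≤1, no arbitrage).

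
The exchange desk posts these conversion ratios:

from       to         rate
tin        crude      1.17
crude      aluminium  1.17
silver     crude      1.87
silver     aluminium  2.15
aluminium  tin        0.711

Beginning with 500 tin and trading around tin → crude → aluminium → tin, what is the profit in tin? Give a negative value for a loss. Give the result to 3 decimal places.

500 tin × 1.17 = 585 crude
585 crude × 1.17 = 684.45 aluminium
684.45 aluminium × 0.711 = 486.64395 tin
Net change: 486.64395 − 500 = -13.35605 tin

-13.356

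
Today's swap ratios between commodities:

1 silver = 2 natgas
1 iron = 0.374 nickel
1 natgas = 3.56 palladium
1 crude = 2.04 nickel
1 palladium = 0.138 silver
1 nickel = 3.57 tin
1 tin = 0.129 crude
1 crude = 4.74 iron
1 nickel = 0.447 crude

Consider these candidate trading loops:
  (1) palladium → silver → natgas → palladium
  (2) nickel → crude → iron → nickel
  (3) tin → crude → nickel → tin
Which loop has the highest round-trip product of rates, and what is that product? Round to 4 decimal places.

0.9826

(1) 0.138 × 2 × 3.56 = 0.98256
(2) 0.447 × 4.74 × 0.374 = 0.79242
(3) 0.129 × 2.04 × 3.57 = 0.93948
Highest is cycle (1) at 0.9826 (≤1, no arbitrage).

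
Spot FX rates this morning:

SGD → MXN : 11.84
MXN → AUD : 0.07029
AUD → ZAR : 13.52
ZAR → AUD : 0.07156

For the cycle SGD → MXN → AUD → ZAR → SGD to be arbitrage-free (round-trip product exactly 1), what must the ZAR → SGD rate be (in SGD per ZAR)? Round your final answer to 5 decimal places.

0.08887

Known legs of the cycle: 11.84 × 0.07029 × 13.52 = 11.251798272
For no arbitrage the full-cycle product must be 1, so the missing rate is 1 / 11.251798272 ≈ 0.0888747.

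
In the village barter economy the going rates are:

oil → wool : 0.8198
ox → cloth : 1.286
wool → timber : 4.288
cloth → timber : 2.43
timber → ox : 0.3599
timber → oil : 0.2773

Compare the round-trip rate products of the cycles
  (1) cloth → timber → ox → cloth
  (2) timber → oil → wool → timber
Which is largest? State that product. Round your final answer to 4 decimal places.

1.1247

(1) 2.43 × 0.3599 × 1.286 = 1.12468
(2) 0.2773 × 0.8198 × 4.288 = 0.97479
Highest is cycle (1) at 1.1247 (>1, arbitrage).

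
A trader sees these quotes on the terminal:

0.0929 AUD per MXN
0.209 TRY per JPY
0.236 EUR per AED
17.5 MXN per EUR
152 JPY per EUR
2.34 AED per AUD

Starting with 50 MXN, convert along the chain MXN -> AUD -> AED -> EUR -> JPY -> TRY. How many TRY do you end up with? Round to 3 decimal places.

50 MXN × 0.0929 = 4.645 AUD
4.645 AUD × 2.34 = 10.8693 AED
10.8693 AED × 0.236 = 2.5651548 EUR
2.5651548 EUR × 152 = 389.9035296 JPY
389.9035296 JPY × 0.209 = 81.4898376864 TRY

81.490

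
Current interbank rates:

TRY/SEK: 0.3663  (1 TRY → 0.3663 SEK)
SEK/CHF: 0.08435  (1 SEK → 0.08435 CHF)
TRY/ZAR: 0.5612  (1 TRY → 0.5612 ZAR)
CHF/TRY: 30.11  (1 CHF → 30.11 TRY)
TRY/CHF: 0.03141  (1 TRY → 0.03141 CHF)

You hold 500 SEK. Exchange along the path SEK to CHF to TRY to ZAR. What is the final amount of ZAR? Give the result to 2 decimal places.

712.66

500 SEK × 0.08435 = 42.175 CHF
42.175 CHF × 30.11 = 1269.88925 TRY
1269.88925 TRY × 0.5612 = 712.6618471 ZAR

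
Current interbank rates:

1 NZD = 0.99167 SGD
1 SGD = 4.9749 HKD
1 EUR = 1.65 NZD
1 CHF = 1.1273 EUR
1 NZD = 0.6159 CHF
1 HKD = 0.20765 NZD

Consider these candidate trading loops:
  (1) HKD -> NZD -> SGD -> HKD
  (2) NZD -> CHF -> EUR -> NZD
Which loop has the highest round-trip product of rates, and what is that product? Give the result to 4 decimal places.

1.1456

(1) 0.20765 × 0.99167 × 4.9749 = 1.02443
(2) 0.6159 × 1.1273 × 1.65 = 1.14560
Highest is cycle (2) at 1.1456 (>1, arbitrage).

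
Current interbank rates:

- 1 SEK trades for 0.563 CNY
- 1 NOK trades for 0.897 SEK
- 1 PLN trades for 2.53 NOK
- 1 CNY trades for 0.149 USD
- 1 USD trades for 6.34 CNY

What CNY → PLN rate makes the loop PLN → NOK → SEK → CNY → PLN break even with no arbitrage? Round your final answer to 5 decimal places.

Known legs of the cycle: 2.53 × 0.897 × 0.563 = 1.27767783
For no arbitrage the full-cycle product must be 1, so the missing rate is 1 / 1.27767783 ≈ 0.7826699.

0.78267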